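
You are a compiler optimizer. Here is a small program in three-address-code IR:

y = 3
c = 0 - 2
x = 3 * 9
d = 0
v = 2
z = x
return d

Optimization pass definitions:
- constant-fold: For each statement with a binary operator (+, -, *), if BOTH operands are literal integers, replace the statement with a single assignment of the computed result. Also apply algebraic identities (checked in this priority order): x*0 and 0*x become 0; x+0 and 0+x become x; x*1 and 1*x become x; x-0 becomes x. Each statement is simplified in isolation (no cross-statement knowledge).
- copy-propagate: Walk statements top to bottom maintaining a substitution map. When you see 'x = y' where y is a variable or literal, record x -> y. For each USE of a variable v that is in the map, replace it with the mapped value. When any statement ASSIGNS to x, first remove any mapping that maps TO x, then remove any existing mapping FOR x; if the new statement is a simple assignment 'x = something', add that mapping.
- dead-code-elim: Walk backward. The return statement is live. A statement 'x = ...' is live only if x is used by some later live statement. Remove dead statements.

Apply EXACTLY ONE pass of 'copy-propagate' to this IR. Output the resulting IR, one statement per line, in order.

Answer: y = 3
c = 0 - 2
x = 3 * 9
d = 0
v = 2
z = x
return 0

Derivation:
Applying copy-propagate statement-by-statement:
  [1] y = 3  (unchanged)
  [2] c = 0 - 2  (unchanged)
  [3] x = 3 * 9  (unchanged)
  [4] d = 0  (unchanged)
  [5] v = 2  (unchanged)
  [6] z = x  (unchanged)
  [7] return d  -> return 0
Result (7 stmts):
  y = 3
  c = 0 - 2
  x = 3 * 9
  d = 0
  v = 2
  z = x
  return 0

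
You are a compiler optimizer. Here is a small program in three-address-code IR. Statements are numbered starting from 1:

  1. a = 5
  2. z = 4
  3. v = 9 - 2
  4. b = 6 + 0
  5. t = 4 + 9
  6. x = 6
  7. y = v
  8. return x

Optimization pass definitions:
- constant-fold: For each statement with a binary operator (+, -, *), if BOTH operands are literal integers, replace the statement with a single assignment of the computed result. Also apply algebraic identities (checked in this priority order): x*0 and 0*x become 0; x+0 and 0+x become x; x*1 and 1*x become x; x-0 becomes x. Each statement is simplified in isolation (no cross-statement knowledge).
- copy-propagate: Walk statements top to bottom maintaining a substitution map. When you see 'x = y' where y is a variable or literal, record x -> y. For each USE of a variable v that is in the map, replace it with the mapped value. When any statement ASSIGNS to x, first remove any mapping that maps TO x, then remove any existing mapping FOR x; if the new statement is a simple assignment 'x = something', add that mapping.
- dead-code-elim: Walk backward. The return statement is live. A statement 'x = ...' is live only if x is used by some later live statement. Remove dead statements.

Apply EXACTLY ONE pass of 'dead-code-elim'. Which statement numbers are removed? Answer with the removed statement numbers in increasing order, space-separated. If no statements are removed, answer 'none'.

Answer: 1 2 3 4 5 7

Derivation:
Backward liveness scan:
Stmt 1 'a = 5': DEAD (a not in live set [])
Stmt 2 'z = 4': DEAD (z not in live set [])
Stmt 3 'v = 9 - 2': DEAD (v not in live set [])
Stmt 4 'b = 6 + 0': DEAD (b not in live set [])
Stmt 5 't = 4 + 9': DEAD (t not in live set [])
Stmt 6 'x = 6': KEEP (x is live); live-in = []
Stmt 7 'y = v': DEAD (y not in live set ['x'])
Stmt 8 'return x': KEEP (return); live-in = ['x']
Removed statement numbers: [1, 2, 3, 4, 5, 7]
Surviving IR:
  x = 6
  return x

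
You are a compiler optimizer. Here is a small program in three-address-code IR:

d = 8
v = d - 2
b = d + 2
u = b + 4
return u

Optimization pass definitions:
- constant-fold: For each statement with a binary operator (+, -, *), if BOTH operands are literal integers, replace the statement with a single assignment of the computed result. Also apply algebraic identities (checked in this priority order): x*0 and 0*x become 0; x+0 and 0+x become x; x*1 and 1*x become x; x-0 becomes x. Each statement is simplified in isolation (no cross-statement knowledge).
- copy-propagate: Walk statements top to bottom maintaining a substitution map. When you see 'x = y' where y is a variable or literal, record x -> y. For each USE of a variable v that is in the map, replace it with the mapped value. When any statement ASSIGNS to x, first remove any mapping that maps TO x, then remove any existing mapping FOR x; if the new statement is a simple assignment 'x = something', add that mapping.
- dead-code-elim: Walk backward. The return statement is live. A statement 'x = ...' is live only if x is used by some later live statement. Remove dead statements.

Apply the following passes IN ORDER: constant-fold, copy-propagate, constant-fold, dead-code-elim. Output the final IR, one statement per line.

Answer: b = 10
u = b + 4
return u

Derivation:
Initial IR:
  d = 8
  v = d - 2
  b = d + 2
  u = b + 4
  return u
After constant-fold (5 stmts):
  d = 8
  v = d - 2
  b = d + 2
  u = b + 4
  return u
After copy-propagate (5 stmts):
  d = 8
  v = 8 - 2
  b = 8 + 2
  u = b + 4
  return u
After constant-fold (5 stmts):
  d = 8
  v = 6
  b = 10
  u = b + 4
  return u
After dead-code-elim (3 stmts):
  b = 10
  u = b + 4
  return u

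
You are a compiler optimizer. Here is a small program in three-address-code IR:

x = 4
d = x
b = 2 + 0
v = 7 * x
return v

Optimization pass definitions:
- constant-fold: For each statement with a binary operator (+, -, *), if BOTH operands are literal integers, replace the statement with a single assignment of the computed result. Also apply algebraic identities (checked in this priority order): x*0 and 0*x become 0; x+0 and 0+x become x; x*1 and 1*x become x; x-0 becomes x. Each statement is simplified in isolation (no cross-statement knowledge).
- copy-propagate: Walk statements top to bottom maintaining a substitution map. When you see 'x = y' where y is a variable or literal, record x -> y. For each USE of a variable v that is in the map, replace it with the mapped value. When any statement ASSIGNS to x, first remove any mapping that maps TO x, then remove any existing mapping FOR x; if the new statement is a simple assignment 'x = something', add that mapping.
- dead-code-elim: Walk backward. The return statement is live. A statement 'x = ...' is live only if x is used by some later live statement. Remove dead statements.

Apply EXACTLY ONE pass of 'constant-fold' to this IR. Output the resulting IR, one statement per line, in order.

Answer: x = 4
d = x
b = 2
v = 7 * x
return v

Derivation:
Applying constant-fold statement-by-statement:
  [1] x = 4  (unchanged)
  [2] d = x  (unchanged)
  [3] b = 2 + 0  -> b = 2
  [4] v = 7 * x  (unchanged)
  [5] return v  (unchanged)
Result (5 stmts):
  x = 4
  d = x
  b = 2
  v = 7 * x
  return v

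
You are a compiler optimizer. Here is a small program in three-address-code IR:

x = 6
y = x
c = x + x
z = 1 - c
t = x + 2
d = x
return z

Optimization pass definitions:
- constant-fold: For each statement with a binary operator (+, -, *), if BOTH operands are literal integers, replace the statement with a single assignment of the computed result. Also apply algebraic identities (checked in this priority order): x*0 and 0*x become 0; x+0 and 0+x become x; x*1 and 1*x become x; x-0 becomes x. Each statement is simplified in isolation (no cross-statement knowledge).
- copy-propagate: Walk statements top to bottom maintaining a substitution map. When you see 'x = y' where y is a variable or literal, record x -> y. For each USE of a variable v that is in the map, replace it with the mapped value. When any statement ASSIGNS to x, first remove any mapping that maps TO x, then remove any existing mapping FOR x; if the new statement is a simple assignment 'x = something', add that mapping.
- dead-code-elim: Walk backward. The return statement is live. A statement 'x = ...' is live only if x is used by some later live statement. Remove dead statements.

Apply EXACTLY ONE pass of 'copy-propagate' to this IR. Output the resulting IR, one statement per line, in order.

Answer: x = 6
y = 6
c = 6 + 6
z = 1 - c
t = 6 + 2
d = 6
return z

Derivation:
Applying copy-propagate statement-by-statement:
  [1] x = 6  (unchanged)
  [2] y = x  -> y = 6
  [3] c = x + x  -> c = 6 + 6
  [4] z = 1 - c  (unchanged)
  [5] t = x + 2  -> t = 6 + 2
  [6] d = x  -> d = 6
  [7] return z  (unchanged)
Result (7 stmts):
  x = 6
  y = 6
  c = 6 + 6
  z = 1 - c
  t = 6 + 2
  d = 6
  return z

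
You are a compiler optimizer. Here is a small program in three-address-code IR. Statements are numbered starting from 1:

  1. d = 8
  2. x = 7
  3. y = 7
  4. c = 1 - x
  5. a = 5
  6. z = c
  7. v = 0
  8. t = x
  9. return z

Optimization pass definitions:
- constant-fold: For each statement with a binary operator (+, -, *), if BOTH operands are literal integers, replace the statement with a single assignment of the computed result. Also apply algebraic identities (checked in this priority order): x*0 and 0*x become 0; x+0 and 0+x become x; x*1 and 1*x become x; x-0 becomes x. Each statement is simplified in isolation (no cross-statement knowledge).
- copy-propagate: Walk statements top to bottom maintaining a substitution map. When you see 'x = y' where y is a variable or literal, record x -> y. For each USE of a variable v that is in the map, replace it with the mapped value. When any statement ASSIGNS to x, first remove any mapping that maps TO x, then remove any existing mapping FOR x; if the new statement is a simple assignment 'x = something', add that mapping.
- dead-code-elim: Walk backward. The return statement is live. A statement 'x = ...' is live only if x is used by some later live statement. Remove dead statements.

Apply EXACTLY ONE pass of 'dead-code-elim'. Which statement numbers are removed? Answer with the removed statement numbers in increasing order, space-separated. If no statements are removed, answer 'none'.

Answer: 1 3 5 7 8

Derivation:
Backward liveness scan:
Stmt 1 'd = 8': DEAD (d not in live set [])
Stmt 2 'x = 7': KEEP (x is live); live-in = []
Stmt 3 'y = 7': DEAD (y not in live set ['x'])
Stmt 4 'c = 1 - x': KEEP (c is live); live-in = ['x']
Stmt 5 'a = 5': DEAD (a not in live set ['c'])
Stmt 6 'z = c': KEEP (z is live); live-in = ['c']
Stmt 7 'v = 0': DEAD (v not in live set ['z'])
Stmt 8 't = x': DEAD (t not in live set ['z'])
Stmt 9 'return z': KEEP (return); live-in = ['z']
Removed statement numbers: [1, 3, 5, 7, 8]
Surviving IR:
  x = 7
  c = 1 - x
  z = c
  return z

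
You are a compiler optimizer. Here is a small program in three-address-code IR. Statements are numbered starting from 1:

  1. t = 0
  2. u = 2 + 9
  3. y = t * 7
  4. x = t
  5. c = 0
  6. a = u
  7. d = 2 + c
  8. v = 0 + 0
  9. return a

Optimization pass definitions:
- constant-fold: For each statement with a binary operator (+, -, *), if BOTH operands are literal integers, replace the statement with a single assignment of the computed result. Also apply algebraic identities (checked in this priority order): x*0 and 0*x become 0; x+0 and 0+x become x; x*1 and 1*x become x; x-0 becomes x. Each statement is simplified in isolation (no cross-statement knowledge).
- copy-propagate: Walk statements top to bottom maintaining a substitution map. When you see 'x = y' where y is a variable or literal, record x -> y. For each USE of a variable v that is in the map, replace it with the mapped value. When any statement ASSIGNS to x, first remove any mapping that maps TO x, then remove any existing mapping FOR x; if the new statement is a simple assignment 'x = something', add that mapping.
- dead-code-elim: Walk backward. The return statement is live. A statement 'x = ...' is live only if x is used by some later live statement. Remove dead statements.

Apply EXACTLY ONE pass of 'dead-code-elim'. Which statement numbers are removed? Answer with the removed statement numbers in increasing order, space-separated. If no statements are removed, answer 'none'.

Backward liveness scan:
Stmt 1 't = 0': DEAD (t not in live set [])
Stmt 2 'u = 2 + 9': KEEP (u is live); live-in = []
Stmt 3 'y = t * 7': DEAD (y not in live set ['u'])
Stmt 4 'x = t': DEAD (x not in live set ['u'])
Stmt 5 'c = 0': DEAD (c not in live set ['u'])
Stmt 6 'a = u': KEEP (a is live); live-in = ['u']
Stmt 7 'd = 2 + c': DEAD (d not in live set ['a'])
Stmt 8 'v = 0 + 0': DEAD (v not in live set ['a'])
Stmt 9 'return a': KEEP (return); live-in = ['a']
Removed statement numbers: [1, 3, 4, 5, 7, 8]
Surviving IR:
  u = 2 + 9
  a = u
  return a

Answer: 1 3 4 5 7 8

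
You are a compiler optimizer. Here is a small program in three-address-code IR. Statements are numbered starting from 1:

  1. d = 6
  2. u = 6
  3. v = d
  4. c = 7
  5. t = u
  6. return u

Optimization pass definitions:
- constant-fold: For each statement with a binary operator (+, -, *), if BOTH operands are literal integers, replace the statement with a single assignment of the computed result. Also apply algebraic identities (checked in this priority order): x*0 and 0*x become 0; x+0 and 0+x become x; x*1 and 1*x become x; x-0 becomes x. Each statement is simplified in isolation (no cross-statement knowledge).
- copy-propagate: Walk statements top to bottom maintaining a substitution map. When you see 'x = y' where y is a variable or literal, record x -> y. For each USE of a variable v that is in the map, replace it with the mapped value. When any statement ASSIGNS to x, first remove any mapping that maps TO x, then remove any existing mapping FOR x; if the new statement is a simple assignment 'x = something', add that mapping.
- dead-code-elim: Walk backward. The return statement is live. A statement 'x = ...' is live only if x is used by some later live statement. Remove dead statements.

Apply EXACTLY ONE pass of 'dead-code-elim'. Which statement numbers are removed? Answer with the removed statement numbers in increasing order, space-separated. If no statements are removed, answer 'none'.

Backward liveness scan:
Stmt 1 'd = 6': DEAD (d not in live set [])
Stmt 2 'u = 6': KEEP (u is live); live-in = []
Stmt 3 'v = d': DEAD (v not in live set ['u'])
Stmt 4 'c = 7': DEAD (c not in live set ['u'])
Stmt 5 't = u': DEAD (t not in live set ['u'])
Stmt 6 'return u': KEEP (return); live-in = ['u']
Removed statement numbers: [1, 3, 4, 5]
Surviving IR:
  u = 6
  return u

Answer: 1 3 4 5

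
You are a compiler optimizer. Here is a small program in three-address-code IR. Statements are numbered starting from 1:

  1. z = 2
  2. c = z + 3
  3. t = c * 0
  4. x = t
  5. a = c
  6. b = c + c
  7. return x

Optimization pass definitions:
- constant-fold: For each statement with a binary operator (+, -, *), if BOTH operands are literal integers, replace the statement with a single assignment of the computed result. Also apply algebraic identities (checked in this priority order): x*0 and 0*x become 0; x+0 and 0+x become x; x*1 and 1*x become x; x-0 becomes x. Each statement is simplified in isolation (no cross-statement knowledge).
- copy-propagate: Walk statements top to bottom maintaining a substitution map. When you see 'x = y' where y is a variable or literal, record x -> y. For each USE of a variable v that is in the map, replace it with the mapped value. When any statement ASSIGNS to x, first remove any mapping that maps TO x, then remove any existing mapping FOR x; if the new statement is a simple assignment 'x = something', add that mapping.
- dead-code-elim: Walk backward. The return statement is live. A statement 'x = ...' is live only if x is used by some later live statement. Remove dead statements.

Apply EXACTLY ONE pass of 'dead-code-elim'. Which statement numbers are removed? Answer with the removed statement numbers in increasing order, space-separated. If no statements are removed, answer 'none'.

Answer: 5 6

Derivation:
Backward liveness scan:
Stmt 1 'z = 2': KEEP (z is live); live-in = []
Stmt 2 'c = z + 3': KEEP (c is live); live-in = ['z']
Stmt 3 't = c * 0': KEEP (t is live); live-in = ['c']
Stmt 4 'x = t': KEEP (x is live); live-in = ['t']
Stmt 5 'a = c': DEAD (a not in live set ['x'])
Stmt 6 'b = c + c': DEAD (b not in live set ['x'])
Stmt 7 'return x': KEEP (return); live-in = ['x']
Removed statement numbers: [5, 6]
Surviving IR:
  z = 2
  c = z + 3
  t = c * 0
  x = t
  return x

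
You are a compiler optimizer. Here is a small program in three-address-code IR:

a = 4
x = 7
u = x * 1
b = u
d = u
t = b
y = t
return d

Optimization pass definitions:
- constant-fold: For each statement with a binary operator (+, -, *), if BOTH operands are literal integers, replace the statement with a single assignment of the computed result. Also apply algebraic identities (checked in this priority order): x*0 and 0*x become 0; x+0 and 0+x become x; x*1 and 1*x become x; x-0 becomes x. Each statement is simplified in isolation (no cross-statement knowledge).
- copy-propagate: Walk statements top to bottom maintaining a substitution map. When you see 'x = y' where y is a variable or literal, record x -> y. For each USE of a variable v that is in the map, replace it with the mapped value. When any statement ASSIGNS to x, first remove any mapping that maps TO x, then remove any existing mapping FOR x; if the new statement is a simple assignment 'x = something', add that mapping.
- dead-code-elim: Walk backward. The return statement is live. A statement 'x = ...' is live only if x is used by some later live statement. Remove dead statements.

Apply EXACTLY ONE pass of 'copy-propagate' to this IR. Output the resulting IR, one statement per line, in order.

Applying copy-propagate statement-by-statement:
  [1] a = 4  (unchanged)
  [2] x = 7  (unchanged)
  [3] u = x * 1  -> u = 7 * 1
  [4] b = u  (unchanged)
  [5] d = u  (unchanged)
  [6] t = b  -> t = u
  [7] y = t  -> y = u
  [8] return d  -> return u
Result (8 stmts):
  a = 4
  x = 7
  u = 7 * 1
  b = u
  d = u
  t = u
  y = u
  return u

Answer: a = 4
x = 7
u = 7 * 1
b = u
d = u
t = u
y = u
return u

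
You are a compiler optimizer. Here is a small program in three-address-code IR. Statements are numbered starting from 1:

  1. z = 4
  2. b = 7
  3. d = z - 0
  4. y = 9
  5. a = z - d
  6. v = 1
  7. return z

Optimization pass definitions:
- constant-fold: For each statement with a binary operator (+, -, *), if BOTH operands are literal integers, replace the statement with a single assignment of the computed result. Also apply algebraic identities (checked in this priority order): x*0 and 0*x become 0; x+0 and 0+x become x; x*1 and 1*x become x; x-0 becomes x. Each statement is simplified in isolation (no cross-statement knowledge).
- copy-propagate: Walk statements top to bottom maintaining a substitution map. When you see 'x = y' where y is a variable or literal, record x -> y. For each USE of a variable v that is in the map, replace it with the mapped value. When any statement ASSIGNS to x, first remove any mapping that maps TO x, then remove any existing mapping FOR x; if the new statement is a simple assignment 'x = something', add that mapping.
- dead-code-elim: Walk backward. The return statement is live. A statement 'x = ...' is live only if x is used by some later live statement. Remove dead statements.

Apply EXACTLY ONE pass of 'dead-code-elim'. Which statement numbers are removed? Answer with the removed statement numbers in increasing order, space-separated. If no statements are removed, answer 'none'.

Backward liveness scan:
Stmt 1 'z = 4': KEEP (z is live); live-in = []
Stmt 2 'b = 7': DEAD (b not in live set ['z'])
Stmt 3 'd = z - 0': DEAD (d not in live set ['z'])
Stmt 4 'y = 9': DEAD (y not in live set ['z'])
Stmt 5 'a = z - d': DEAD (a not in live set ['z'])
Stmt 6 'v = 1': DEAD (v not in live set ['z'])
Stmt 7 'return z': KEEP (return); live-in = ['z']
Removed statement numbers: [2, 3, 4, 5, 6]
Surviving IR:
  z = 4
  return z

Answer: 2 3 4 5 6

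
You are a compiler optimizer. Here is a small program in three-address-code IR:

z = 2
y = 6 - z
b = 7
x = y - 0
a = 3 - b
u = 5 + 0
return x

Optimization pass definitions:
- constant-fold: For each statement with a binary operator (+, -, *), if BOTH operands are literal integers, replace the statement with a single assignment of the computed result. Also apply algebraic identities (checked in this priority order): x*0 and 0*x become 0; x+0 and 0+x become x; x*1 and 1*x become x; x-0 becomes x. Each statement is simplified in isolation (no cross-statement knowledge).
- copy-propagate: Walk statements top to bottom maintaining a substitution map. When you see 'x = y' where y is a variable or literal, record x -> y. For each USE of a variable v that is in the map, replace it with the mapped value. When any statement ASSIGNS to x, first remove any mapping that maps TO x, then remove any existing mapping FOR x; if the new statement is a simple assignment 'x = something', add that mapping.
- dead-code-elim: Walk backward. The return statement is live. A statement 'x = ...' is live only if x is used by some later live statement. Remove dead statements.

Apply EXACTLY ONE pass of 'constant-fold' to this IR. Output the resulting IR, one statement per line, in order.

Answer: z = 2
y = 6 - z
b = 7
x = y
a = 3 - b
u = 5
return x

Derivation:
Applying constant-fold statement-by-statement:
  [1] z = 2  (unchanged)
  [2] y = 6 - z  (unchanged)
  [3] b = 7  (unchanged)
  [4] x = y - 0  -> x = y
  [5] a = 3 - b  (unchanged)
  [6] u = 5 + 0  -> u = 5
  [7] return x  (unchanged)
Result (7 stmts):
  z = 2
  y = 6 - z
  b = 7
  x = y
  a = 3 - b
  u = 5
  return x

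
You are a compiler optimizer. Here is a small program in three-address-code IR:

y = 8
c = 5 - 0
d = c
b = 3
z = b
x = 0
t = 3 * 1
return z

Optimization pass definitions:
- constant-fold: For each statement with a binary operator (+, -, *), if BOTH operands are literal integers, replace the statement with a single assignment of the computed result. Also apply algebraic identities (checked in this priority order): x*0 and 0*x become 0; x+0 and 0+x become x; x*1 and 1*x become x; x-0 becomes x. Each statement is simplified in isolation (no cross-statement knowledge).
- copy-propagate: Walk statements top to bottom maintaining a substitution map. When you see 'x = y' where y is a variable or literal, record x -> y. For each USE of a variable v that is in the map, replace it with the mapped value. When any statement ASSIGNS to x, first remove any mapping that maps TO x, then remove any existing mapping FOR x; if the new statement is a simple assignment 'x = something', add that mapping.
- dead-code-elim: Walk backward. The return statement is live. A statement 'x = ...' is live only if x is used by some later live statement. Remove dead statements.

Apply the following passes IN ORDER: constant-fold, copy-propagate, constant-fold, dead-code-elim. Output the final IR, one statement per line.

Answer: return 3

Derivation:
Initial IR:
  y = 8
  c = 5 - 0
  d = c
  b = 3
  z = b
  x = 0
  t = 3 * 1
  return z
After constant-fold (8 stmts):
  y = 8
  c = 5
  d = c
  b = 3
  z = b
  x = 0
  t = 3
  return z
After copy-propagate (8 stmts):
  y = 8
  c = 5
  d = 5
  b = 3
  z = 3
  x = 0
  t = 3
  return 3
After constant-fold (8 stmts):
  y = 8
  c = 5
  d = 5
  b = 3
  z = 3
  x = 0
  t = 3
  return 3
After dead-code-elim (1 stmts):
  return 3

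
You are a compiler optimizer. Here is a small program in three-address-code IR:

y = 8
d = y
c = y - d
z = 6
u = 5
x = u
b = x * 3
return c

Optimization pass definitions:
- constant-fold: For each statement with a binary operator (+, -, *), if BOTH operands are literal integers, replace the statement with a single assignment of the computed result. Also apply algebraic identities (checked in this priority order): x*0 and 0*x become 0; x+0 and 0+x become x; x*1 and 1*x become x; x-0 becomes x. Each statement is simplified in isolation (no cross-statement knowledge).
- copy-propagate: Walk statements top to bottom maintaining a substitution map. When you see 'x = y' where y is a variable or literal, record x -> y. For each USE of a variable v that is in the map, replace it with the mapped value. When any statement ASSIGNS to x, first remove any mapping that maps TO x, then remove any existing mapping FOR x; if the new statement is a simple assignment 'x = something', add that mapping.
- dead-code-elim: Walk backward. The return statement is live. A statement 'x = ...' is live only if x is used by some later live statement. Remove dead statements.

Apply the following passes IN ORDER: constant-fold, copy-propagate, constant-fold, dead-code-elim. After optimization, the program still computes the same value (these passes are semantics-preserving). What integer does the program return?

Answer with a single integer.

Answer: 0

Derivation:
Initial IR:
  y = 8
  d = y
  c = y - d
  z = 6
  u = 5
  x = u
  b = x * 3
  return c
After constant-fold (8 stmts):
  y = 8
  d = y
  c = y - d
  z = 6
  u = 5
  x = u
  b = x * 3
  return c
After copy-propagate (8 stmts):
  y = 8
  d = 8
  c = 8 - 8
  z = 6
  u = 5
  x = 5
  b = 5 * 3
  return c
After constant-fold (8 stmts):
  y = 8
  d = 8
  c = 0
  z = 6
  u = 5
  x = 5
  b = 15
  return c
After dead-code-elim (2 stmts):
  c = 0
  return c
Evaluate:
  y = 8  =>  y = 8
  d = y  =>  d = 8
  c = y - d  =>  c = 0
  z = 6  =>  z = 6
  u = 5  =>  u = 5
  x = u  =>  x = 5
  b = x * 3  =>  b = 15
  return c = 0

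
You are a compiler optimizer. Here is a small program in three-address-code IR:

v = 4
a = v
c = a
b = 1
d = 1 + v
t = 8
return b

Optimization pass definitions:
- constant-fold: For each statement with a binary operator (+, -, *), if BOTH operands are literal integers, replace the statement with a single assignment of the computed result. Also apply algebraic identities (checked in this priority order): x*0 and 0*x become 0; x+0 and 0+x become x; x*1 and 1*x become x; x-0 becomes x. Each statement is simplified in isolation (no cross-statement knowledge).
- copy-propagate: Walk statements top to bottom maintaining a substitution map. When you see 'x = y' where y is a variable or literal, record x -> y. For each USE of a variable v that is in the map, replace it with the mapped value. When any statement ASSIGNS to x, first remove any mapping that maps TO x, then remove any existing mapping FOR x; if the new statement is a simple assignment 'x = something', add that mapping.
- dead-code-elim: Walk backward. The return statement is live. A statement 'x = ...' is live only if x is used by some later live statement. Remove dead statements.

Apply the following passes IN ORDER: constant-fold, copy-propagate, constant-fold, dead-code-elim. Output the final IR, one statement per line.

Initial IR:
  v = 4
  a = v
  c = a
  b = 1
  d = 1 + v
  t = 8
  return b
After constant-fold (7 stmts):
  v = 4
  a = v
  c = a
  b = 1
  d = 1 + v
  t = 8
  return b
After copy-propagate (7 stmts):
  v = 4
  a = 4
  c = 4
  b = 1
  d = 1 + 4
  t = 8
  return 1
After constant-fold (7 stmts):
  v = 4
  a = 4
  c = 4
  b = 1
  d = 5
  t = 8
  return 1
After dead-code-elim (1 stmts):
  return 1

Answer: return 1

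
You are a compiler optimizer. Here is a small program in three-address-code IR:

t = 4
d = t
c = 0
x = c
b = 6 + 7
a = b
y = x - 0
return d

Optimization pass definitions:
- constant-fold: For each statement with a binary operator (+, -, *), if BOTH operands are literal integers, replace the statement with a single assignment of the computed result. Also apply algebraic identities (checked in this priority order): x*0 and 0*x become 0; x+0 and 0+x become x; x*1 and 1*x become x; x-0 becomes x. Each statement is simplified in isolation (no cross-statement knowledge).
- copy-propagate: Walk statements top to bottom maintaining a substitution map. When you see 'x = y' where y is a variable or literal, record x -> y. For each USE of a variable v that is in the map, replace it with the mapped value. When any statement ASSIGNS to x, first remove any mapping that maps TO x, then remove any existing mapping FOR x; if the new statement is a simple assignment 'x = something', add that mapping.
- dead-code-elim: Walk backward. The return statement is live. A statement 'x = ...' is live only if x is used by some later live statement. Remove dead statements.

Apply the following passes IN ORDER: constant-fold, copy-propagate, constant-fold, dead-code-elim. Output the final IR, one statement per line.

Answer: return 4

Derivation:
Initial IR:
  t = 4
  d = t
  c = 0
  x = c
  b = 6 + 7
  a = b
  y = x - 0
  return d
After constant-fold (8 stmts):
  t = 4
  d = t
  c = 0
  x = c
  b = 13
  a = b
  y = x
  return d
After copy-propagate (8 stmts):
  t = 4
  d = 4
  c = 0
  x = 0
  b = 13
  a = 13
  y = 0
  return 4
After constant-fold (8 stmts):
  t = 4
  d = 4
  c = 0
  x = 0
  b = 13
  a = 13
  y = 0
  return 4
After dead-code-elim (1 stmts):
  return 4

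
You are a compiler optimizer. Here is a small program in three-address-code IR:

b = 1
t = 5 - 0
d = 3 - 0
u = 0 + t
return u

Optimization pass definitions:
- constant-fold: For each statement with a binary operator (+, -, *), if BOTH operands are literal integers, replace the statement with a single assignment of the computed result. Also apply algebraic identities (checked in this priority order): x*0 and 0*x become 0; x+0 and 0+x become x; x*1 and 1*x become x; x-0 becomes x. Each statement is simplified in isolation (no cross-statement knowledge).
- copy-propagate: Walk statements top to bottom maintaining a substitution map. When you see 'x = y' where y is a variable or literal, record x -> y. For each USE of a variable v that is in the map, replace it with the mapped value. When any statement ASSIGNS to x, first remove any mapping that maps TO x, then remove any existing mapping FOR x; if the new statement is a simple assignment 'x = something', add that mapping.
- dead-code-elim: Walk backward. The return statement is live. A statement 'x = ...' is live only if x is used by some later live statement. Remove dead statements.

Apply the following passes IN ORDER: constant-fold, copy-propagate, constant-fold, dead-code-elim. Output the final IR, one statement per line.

Initial IR:
  b = 1
  t = 5 - 0
  d = 3 - 0
  u = 0 + t
  return u
After constant-fold (5 stmts):
  b = 1
  t = 5
  d = 3
  u = t
  return u
After copy-propagate (5 stmts):
  b = 1
  t = 5
  d = 3
  u = 5
  return 5
After constant-fold (5 stmts):
  b = 1
  t = 5
  d = 3
  u = 5
  return 5
After dead-code-elim (1 stmts):
  return 5

Answer: return 5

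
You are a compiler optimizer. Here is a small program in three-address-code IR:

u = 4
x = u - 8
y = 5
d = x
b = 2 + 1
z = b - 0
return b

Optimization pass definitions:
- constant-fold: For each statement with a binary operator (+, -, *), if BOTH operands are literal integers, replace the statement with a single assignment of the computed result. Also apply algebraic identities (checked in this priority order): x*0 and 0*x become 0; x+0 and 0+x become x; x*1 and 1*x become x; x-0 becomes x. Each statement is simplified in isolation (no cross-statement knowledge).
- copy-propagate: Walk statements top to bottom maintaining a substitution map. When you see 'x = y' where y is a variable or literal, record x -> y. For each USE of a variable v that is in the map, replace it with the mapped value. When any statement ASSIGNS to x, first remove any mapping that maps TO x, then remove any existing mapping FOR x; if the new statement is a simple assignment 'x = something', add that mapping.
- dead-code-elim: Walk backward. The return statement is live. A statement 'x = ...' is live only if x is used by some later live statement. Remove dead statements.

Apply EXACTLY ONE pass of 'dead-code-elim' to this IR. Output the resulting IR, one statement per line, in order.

Applying dead-code-elim statement-by-statement:
  [7] return b  -> KEEP (return); live=['b']
  [6] z = b - 0  -> DEAD (z not live)
  [5] b = 2 + 1  -> KEEP; live=[]
  [4] d = x  -> DEAD (d not live)
  [3] y = 5  -> DEAD (y not live)
  [2] x = u - 8  -> DEAD (x not live)
  [1] u = 4  -> DEAD (u not live)
Result (2 stmts):
  b = 2 + 1
  return b

Answer: b = 2 + 1
return b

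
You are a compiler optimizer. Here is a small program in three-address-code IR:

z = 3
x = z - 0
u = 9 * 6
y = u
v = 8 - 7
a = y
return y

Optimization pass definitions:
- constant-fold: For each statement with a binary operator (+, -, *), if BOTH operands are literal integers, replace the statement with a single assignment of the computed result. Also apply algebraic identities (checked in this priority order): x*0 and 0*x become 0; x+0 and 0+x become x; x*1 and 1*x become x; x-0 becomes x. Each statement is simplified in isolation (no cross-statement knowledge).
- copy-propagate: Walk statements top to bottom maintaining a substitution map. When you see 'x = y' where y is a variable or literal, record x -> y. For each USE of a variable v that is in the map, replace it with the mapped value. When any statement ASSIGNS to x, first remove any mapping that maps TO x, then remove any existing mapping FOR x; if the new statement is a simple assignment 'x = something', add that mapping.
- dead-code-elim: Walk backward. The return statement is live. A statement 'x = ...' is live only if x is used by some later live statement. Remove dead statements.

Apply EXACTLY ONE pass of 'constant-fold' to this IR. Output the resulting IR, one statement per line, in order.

Answer: z = 3
x = z
u = 54
y = u
v = 1
a = y
return y

Derivation:
Applying constant-fold statement-by-statement:
  [1] z = 3  (unchanged)
  [2] x = z - 0  -> x = z
  [3] u = 9 * 6  -> u = 54
  [4] y = u  (unchanged)
  [5] v = 8 - 7  -> v = 1
  [6] a = y  (unchanged)
  [7] return y  (unchanged)
Result (7 stmts):
  z = 3
  x = z
  u = 54
  y = u
  v = 1
  a = y
  return y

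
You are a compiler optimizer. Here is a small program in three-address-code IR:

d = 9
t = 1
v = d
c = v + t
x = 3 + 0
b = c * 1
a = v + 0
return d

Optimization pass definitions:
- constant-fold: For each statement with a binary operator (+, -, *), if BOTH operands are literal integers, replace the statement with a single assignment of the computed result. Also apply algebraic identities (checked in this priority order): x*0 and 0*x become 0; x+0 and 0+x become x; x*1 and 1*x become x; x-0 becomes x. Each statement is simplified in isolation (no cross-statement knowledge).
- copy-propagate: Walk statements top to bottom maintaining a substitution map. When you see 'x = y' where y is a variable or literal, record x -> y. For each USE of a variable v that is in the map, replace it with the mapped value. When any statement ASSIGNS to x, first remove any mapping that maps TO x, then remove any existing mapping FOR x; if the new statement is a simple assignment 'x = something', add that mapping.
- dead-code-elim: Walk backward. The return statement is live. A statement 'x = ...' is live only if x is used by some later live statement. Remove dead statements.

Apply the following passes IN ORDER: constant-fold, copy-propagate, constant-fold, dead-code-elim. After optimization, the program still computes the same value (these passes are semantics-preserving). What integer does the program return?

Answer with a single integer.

Initial IR:
  d = 9
  t = 1
  v = d
  c = v + t
  x = 3 + 0
  b = c * 1
  a = v + 0
  return d
After constant-fold (8 stmts):
  d = 9
  t = 1
  v = d
  c = v + t
  x = 3
  b = c
  a = v
  return d
After copy-propagate (8 stmts):
  d = 9
  t = 1
  v = 9
  c = 9 + 1
  x = 3
  b = c
  a = 9
  return 9
After constant-fold (8 stmts):
  d = 9
  t = 1
  v = 9
  c = 10
  x = 3
  b = c
  a = 9
  return 9
After dead-code-elim (1 stmts):
  return 9
Evaluate:
  d = 9  =>  d = 9
  t = 1  =>  t = 1
  v = d  =>  v = 9
  c = v + t  =>  c = 10
  x = 3 + 0  =>  x = 3
  b = c * 1  =>  b = 10
  a = v + 0  =>  a = 9
  return d = 9

Answer: 9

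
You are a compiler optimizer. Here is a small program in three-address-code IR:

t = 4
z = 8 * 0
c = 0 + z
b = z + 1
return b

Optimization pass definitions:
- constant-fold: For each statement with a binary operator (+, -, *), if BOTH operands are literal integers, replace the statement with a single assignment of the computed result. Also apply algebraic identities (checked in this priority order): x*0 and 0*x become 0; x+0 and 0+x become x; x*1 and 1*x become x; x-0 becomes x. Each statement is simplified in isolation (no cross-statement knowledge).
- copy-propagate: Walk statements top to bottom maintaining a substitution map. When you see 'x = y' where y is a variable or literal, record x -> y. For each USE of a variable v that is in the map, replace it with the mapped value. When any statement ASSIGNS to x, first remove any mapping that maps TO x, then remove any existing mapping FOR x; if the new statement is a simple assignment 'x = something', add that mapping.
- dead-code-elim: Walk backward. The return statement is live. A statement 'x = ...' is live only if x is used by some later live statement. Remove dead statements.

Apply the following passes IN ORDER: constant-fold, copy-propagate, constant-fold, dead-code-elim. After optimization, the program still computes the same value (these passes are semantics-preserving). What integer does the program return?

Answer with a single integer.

Answer: 1

Derivation:
Initial IR:
  t = 4
  z = 8 * 0
  c = 0 + z
  b = z + 1
  return b
After constant-fold (5 stmts):
  t = 4
  z = 0
  c = z
  b = z + 1
  return b
After copy-propagate (5 stmts):
  t = 4
  z = 0
  c = 0
  b = 0 + 1
  return b
After constant-fold (5 stmts):
  t = 4
  z = 0
  c = 0
  b = 1
  return b
After dead-code-elim (2 stmts):
  b = 1
  return b
Evaluate:
  t = 4  =>  t = 4
  z = 8 * 0  =>  z = 0
  c = 0 + z  =>  c = 0
  b = z + 1  =>  b = 1
  return b = 1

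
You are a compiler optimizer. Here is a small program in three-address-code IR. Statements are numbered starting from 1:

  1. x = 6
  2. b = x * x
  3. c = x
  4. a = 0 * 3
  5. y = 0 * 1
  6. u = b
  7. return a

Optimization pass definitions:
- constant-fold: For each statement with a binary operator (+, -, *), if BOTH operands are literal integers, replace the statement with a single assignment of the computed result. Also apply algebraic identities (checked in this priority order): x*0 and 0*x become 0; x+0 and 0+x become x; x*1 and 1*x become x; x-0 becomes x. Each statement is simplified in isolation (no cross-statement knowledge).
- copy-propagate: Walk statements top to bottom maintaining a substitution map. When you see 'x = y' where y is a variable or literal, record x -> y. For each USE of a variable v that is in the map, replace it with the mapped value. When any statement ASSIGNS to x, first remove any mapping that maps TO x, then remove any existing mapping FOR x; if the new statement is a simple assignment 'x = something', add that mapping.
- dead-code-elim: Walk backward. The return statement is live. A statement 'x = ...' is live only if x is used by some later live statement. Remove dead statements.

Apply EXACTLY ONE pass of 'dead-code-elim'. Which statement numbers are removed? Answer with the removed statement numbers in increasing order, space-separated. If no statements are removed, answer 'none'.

Answer: 1 2 3 5 6

Derivation:
Backward liveness scan:
Stmt 1 'x = 6': DEAD (x not in live set [])
Stmt 2 'b = x * x': DEAD (b not in live set [])
Stmt 3 'c = x': DEAD (c not in live set [])
Stmt 4 'a = 0 * 3': KEEP (a is live); live-in = []
Stmt 5 'y = 0 * 1': DEAD (y not in live set ['a'])
Stmt 6 'u = b': DEAD (u not in live set ['a'])
Stmt 7 'return a': KEEP (return); live-in = ['a']
Removed statement numbers: [1, 2, 3, 5, 6]
Surviving IR:
  a = 0 * 3
  return a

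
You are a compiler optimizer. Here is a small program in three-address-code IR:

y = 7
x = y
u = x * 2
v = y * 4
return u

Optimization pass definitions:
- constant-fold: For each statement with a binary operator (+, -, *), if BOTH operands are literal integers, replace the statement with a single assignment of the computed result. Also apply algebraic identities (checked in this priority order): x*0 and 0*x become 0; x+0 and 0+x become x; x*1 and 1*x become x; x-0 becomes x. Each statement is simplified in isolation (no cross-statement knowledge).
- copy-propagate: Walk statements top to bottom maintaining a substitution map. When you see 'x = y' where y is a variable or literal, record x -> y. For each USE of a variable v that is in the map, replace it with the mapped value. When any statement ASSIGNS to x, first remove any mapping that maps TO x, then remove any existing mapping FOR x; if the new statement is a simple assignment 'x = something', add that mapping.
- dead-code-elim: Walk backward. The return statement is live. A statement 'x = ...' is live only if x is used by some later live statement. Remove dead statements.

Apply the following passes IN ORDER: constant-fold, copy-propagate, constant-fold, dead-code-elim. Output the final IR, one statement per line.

Answer: u = 14
return u

Derivation:
Initial IR:
  y = 7
  x = y
  u = x * 2
  v = y * 4
  return u
After constant-fold (5 stmts):
  y = 7
  x = y
  u = x * 2
  v = y * 4
  return u
After copy-propagate (5 stmts):
  y = 7
  x = 7
  u = 7 * 2
  v = 7 * 4
  return u
After constant-fold (5 stmts):
  y = 7
  x = 7
  u = 14
  v = 28
  return u
After dead-code-elim (2 stmts):
  u = 14
  return u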